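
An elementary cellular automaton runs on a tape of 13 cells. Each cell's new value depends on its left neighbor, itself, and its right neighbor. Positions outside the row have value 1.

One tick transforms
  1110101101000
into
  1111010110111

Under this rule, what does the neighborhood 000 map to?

At position 11 the neighborhood is 000; the next row has 1 there.

1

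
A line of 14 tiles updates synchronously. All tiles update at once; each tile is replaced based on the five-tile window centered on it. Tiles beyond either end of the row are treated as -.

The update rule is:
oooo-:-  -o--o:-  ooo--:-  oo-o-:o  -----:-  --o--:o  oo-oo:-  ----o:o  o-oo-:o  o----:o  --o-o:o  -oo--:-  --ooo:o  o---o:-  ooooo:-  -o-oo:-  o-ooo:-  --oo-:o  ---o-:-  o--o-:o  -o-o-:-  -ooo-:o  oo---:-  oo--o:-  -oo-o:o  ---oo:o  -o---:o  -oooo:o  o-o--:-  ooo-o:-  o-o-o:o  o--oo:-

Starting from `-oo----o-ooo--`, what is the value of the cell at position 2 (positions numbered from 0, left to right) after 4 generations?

-

generation 1: oo--oo-o--o--o
generation 2: o---ooo--oo-oo
generation 3: oo-ooo---oo-o-
generation 4: oo--o---oooo-o
position 2 holds -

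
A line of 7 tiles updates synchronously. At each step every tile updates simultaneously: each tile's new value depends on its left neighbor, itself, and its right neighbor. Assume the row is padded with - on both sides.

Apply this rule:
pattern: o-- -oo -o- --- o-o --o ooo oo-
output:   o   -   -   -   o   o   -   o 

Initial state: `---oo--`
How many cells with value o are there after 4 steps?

3

step 1: --o-oo-
step 2: -o-o-oo
step 3: o-o-o-o
step 4: -o-o-o-
count of o: 3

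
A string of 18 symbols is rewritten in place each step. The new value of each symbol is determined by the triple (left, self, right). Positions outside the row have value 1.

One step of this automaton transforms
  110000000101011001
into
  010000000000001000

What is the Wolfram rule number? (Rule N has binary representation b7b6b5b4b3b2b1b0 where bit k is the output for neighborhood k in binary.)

position 0: 111 → 0  (bit 7 = 0)
position 1: 110 → 1  (bit 6 = 1)
position 10: 101 → 0  (bit 5 = 0)
position 2: 100 → 0  (bit 4 = 0)
position 13: 011 → 0  (bit 3 = 0)
position 9: 010 → 0  (bit 2 = 0)
position 8: 001 → 0  (bit 1 = 0)
position 3: 000 → 0  (bit 0 = 0)
bits b7..b0 = 01000000 = 64

64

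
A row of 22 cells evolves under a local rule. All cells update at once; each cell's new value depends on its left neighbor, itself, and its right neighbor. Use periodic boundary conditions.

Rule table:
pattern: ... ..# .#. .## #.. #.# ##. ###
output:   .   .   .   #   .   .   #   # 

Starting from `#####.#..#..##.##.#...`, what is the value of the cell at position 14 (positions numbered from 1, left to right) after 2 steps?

#####.......##.##.....
#####.......##.##.....
position 14 holds #

#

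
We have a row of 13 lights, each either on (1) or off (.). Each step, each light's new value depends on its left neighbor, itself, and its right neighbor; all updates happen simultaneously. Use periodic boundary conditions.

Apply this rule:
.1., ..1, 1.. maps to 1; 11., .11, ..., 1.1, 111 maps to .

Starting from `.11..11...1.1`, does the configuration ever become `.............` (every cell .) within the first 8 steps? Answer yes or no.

no

...11..1.11.1
1.1..111....1
..111...1..1.
.1...1.111111
.11.11.......
1.....1......
11...111....1
..1.1...1..1.
step 8 is ..1.1...1..1., still not uniform .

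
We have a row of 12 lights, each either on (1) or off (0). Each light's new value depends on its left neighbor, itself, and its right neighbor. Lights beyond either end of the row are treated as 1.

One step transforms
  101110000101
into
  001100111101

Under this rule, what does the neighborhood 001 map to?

1

At position 8 the neighborhood is 001; the next row has 1 there.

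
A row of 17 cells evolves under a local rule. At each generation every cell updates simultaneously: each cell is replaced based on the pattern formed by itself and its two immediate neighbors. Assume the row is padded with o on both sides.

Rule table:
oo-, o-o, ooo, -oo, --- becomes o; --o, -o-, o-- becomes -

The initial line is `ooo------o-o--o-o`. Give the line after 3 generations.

ooo-oooo--o----oo
oooooooo----oo-oo
oooooooo-oo-ooooo

oooooooo-oo-ooooo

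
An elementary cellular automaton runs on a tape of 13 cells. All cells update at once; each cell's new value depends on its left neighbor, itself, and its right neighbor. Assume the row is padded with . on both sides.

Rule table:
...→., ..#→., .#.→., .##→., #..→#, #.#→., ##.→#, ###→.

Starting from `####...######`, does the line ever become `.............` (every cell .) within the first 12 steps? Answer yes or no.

step 1: ...##.......#
step 2: ....##.......
step 3: .....##......
step 4: ......##.....
step 5: .......##....
step 6: ........##...
step 7: .........##..
step 8: ..........##.
step 9: ...........##
step 10: ............#
step 11: .............
all cells are . at step 11

yes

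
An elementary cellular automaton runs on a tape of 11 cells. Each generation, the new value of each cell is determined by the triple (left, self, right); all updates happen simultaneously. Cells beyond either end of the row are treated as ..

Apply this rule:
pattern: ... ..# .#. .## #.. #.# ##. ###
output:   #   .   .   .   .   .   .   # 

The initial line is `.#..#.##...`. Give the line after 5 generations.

.........##
########...
.######..##
..####.....
#..##..####

#..##..####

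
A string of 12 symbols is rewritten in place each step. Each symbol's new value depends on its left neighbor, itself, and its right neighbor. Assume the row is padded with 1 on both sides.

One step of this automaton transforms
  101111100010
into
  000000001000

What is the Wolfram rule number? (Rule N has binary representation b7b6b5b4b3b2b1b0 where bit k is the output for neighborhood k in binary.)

1

position 3: 111 → 0  (bit 7 = 0)
position 0: 110 → 0  (bit 6 = 0)
position 1: 101 → 0  (bit 5 = 0)
position 7: 100 → 0  (bit 4 = 0)
position 2: 011 → 0  (bit 3 = 0)
position 10: 010 → 0  (bit 2 = 0)
position 9: 001 → 0  (bit 1 = 0)
position 8: 000 → 1  (bit 0 = 1)
bits b7..b0 = 00000001 = 1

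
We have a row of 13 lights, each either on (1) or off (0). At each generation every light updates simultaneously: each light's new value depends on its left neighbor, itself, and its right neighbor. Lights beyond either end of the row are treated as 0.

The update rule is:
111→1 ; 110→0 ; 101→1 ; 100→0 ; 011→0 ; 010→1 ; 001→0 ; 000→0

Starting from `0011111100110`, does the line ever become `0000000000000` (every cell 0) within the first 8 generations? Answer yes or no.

0001111000000
0000110000000
0000000000000
all cells are 0 at generation 3

yes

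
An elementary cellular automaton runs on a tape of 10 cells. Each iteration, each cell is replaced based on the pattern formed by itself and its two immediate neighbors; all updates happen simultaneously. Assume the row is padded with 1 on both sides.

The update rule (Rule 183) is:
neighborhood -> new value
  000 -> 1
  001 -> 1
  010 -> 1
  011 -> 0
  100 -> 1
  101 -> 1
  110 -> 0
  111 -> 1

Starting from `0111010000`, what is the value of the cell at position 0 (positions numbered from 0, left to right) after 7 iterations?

1

iteration 1: 1010111111
iteration 2: 0111011111
iteration 3: 1010101111
iteration 4: 0111110111
iteration 5: 1011101011
iteration 6: 0101011101
iteration 7: 1111101010
position 0 holds 1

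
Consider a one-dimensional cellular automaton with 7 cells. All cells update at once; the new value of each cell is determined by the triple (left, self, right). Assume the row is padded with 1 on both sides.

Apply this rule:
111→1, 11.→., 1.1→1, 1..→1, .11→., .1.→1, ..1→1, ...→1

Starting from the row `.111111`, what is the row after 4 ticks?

11.1.11

1.11111
.1.1111
111.111
11.1.11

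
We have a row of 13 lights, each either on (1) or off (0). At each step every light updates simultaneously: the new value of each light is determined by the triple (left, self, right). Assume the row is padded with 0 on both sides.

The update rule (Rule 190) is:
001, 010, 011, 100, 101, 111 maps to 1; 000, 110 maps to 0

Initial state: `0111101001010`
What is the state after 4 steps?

1111011111111
1110111111110
1101111111101
1011111111011

1011111111011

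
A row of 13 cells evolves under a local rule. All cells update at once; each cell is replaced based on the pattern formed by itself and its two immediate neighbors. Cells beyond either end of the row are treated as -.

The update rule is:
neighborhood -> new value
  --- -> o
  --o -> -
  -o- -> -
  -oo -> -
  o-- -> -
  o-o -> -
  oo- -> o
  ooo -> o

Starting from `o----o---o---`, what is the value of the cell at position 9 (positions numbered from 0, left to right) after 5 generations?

--oo---o---oo
o--o-o---o--o
-------o-----
oooooo---oooo
-ooooo-o--ooo
position 9 holds -

-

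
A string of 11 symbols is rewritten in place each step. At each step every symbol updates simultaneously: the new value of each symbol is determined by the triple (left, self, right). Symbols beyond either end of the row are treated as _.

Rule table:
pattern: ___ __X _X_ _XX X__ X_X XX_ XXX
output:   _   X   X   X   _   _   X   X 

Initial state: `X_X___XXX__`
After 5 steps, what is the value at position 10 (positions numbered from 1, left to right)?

step 1: X_X__XXXX__
step 2: X_X_XXXXX__
step 3: X_X_XXXXX__  (fixed point — unchanged through step 5)
position 10 holds _

_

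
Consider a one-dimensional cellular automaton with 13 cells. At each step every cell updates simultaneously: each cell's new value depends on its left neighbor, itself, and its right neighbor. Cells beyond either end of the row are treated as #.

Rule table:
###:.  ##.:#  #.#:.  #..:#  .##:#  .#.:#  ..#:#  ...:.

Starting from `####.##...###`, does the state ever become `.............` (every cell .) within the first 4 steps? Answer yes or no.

...#.###.##..
#.##.#.#.####
#.##.#.#.#...
#.##.#.#.##.#
step 4 is #.##.#.#.##.#, still not uniform .

no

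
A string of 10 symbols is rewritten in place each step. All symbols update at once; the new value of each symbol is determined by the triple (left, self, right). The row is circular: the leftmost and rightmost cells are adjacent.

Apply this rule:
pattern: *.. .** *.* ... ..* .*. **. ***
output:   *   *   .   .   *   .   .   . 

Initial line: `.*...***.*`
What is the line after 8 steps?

..*.**....
.*..*.*...
*.**...*..
..*.*.*.**
**......*.
*.*....*..
...*..*.**
*.*.**..*.

*.*.**..*.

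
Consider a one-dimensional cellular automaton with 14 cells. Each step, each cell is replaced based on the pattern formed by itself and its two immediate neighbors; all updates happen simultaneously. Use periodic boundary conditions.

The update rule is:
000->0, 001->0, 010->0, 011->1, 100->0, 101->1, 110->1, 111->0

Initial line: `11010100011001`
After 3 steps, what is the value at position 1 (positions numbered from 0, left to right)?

0

step 1: 01101000011001
step 2: 11110000011000
step 3: 10010000011000
position 1 holds 0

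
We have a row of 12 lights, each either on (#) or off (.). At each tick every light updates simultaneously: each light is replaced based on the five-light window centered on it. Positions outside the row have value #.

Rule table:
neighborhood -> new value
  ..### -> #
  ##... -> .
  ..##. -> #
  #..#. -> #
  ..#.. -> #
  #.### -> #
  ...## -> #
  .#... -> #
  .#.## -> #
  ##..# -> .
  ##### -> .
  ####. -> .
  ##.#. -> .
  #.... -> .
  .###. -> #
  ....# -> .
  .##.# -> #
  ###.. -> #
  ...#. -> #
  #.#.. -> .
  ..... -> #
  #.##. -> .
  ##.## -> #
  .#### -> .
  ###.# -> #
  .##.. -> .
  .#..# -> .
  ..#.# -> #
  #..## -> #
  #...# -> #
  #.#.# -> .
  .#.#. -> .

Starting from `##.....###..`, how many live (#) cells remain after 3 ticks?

6

tick 1: .#..#.####.#
tick 2: ...####..###
tick 3: .###..#.##..
count of #: 6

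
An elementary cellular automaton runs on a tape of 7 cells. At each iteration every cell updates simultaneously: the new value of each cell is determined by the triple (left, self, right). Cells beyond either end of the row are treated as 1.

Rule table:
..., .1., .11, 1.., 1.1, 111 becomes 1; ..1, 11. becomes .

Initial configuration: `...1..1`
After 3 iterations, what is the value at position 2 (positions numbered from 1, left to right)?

11.11.1
1.11.11
.11.111
position 2 holds 1

1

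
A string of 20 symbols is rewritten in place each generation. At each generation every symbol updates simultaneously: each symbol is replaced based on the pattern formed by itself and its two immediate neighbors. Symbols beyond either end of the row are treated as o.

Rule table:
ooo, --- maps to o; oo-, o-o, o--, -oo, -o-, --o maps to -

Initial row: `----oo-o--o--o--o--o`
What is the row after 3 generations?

-oo--ooooooooooooo--

-oo-----------------
----ooooooooooooooo-
-oo--ooooooooooooo--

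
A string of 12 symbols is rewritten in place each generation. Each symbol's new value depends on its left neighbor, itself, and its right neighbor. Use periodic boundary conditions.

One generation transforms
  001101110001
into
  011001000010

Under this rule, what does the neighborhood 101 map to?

0

At position 4 the neighborhood is 101; the next row has 0 there.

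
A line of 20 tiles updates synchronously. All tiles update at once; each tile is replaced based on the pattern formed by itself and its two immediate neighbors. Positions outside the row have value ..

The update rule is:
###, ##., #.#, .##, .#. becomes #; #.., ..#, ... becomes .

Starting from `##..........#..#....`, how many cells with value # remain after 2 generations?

##..........#..#....  (fixed point — unchanged through generation 2)
count of #: 4

4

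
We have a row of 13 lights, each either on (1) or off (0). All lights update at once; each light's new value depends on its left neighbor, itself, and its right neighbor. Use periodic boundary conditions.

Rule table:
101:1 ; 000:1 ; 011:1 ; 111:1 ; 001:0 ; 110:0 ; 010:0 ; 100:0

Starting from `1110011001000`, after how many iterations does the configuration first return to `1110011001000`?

1100010000010
1001000111001
0000010110001
0111001100100
0110001000001
1100100011100
1000001011000
0011100110010
1011000100000
0110010001110
0100000101100
0001110011001
0101100010000
0011001000111
0010000010110
1000111001100
0010110001000
1001100100011
0001000001011
0100011100110
0001011000100
1100110010001
1000100000101
0010001110011
0000101100010
1110011001000

26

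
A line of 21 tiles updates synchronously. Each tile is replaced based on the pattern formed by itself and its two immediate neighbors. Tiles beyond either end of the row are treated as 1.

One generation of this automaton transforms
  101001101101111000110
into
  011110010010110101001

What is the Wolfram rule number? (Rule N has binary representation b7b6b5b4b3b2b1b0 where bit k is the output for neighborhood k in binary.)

182

position 12: 111 → 1  (bit 7 = 1)
position 0: 110 → 0  (bit 6 = 0)
position 1: 101 → 1  (bit 5 = 1)
position 3: 100 → 1  (bit 4 = 1)
position 5: 011 → 0  (bit 3 = 0)
position 2: 010 → 1  (bit 2 = 1)
position 4: 001 → 1  (bit 1 = 1)
position 16: 000 → 0  (bit 0 = 0)
bits b7..b0 = 10110110 = 182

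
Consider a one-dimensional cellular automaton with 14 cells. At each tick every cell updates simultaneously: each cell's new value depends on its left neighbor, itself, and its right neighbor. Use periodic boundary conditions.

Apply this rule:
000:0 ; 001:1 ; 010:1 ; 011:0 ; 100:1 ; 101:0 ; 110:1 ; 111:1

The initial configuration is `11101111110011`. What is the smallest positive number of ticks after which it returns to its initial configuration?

14

11100111111101
11111011111100
01111001111111
00111110111111
11011110011111
11001111101111
11110111100111
11110011111011
11111101111001
11111100111110
01111111011110
10111111001111
10011111110111
11101111110011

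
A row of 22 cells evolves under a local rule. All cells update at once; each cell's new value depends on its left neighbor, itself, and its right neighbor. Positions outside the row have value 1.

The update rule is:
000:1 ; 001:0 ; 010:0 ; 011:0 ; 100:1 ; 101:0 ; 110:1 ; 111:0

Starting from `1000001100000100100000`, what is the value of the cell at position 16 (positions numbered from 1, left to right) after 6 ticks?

1111100111110010011110
0000110000011001000010
1110011111001100111000
0011000001100110001110
1001111100110011100010
1100000110011000111000
position 16 holds 0

0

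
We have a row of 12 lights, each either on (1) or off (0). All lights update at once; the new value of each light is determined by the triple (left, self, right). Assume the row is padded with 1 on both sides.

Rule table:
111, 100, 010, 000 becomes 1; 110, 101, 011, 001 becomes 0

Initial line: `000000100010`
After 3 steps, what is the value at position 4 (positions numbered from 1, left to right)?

111110111010
111100010010
111011011010
position 4 holds 0

0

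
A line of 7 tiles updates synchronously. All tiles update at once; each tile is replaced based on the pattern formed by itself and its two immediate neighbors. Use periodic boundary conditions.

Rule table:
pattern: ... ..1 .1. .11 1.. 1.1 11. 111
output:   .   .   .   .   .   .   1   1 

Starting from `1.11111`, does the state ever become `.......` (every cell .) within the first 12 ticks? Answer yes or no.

yes

tick 1: 1..1111
tick 2: 1...111
tick 3: 1....11
tick 4: 1.....1
tick 5: 1......
tick 6: .......
all cells are . at tick 6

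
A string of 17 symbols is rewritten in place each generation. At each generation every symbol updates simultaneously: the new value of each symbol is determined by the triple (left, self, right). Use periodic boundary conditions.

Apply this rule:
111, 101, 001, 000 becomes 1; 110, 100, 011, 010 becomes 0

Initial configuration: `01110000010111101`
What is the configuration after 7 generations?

generation 1: 10100111101011010
generation 2: 01001011010100101
generation 3: 10010100101001010
generation 4: 00101001010010101
generation 5: 01010010100101010
generation 6: 10100101001010100
generation 7: 01001010010101001

01001010010101001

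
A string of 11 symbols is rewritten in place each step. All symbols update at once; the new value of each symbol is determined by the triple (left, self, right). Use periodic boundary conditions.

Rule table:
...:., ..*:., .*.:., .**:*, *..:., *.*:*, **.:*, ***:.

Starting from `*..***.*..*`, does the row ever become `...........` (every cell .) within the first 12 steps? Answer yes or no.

no

step 1: *..*.**...*
step 2: *...***...*
step 3: *...*.*...*
step 4: *....*....*
step 5: *.........*
step 6: *.........*  (fixed point — unchanged through step 12)
step 12 is *.........*, still not uniform .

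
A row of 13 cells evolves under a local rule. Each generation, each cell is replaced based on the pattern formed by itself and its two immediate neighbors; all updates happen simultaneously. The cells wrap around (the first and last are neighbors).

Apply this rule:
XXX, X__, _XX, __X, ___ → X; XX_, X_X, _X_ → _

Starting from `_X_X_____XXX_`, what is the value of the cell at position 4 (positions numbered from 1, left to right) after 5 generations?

X

generation 1: X___XXXXXXX_X
generation 2: _XXXXXXXXX__X
generation 3: _XXXXXXXX_XX_
generation 4: XXXXXXXX__X_X
generation 5: XXXXXXX_XX__X
position 4 holds X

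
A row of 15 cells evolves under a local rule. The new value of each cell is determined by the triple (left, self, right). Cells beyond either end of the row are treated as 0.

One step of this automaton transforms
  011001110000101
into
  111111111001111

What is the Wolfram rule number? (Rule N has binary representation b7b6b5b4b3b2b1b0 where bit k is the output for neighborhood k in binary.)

position 6: 111 → 1  (bit 7 = 1)
position 2: 110 → 1  (bit 6 = 1)
position 13: 101 → 1  (bit 5 = 1)
position 3: 100 → 1  (bit 4 = 1)
position 1: 011 → 1  (bit 3 = 1)
position 12: 010 → 1  (bit 2 = 1)
position 0: 001 → 1  (bit 1 = 1)
position 9: 000 → 0  (bit 0 = 0)
bits b7..b0 = 11111110 = 254

254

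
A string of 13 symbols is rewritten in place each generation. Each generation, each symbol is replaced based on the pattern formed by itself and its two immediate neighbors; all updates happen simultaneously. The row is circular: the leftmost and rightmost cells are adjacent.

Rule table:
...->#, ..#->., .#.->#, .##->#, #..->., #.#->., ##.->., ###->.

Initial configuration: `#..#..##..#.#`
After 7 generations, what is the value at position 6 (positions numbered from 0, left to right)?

...#..#...#.#
.#.#..#.#.#.#
.#.#..#.#.#.#  (fixed point — unchanged through generation 7)
position 6 holds #

#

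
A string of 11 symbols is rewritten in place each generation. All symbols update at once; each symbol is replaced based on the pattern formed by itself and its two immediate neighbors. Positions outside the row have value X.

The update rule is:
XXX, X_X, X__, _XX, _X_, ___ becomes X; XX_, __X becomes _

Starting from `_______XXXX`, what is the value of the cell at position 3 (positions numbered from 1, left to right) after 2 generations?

XXXXXX_XXXX
XXXXX_XXXXX
position 3 holds X

X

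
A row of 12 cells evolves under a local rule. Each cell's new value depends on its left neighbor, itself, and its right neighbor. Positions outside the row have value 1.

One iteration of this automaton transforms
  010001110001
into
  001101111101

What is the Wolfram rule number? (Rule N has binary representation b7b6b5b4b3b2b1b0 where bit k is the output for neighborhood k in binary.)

217

position 6: 111 → 1  (bit 7 = 1)
position 7: 110 → 1  (bit 6 = 1)
position 0: 101 → 0  (bit 5 = 0)
position 2: 100 → 1  (bit 4 = 1)
position 5: 011 → 1  (bit 3 = 1)
position 1: 010 → 0  (bit 2 = 0)
position 4: 001 → 0  (bit 1 = 0)
position 3: 000 → 1  (bit 0 = 1)
bits b7..b0 = 11011001 = 217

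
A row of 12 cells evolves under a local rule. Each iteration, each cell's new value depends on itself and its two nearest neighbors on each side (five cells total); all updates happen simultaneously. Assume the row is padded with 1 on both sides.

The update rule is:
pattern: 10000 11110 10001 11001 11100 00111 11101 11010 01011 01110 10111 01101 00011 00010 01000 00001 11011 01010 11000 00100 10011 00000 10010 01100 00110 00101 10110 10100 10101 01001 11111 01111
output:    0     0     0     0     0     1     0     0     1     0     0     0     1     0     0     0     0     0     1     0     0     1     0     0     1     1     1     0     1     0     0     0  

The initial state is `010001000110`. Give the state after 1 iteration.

000000001100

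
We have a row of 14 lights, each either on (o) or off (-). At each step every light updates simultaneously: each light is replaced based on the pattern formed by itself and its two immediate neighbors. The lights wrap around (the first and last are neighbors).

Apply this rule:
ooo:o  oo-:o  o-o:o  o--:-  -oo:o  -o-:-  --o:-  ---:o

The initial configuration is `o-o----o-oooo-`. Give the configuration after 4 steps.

step 1: -o--oo--oooooo
step 2: o---oo--oooooo
step 3: o-o-oo--oooooo
step 4: oo-ooo--oooooo

oo-ooo--oooooo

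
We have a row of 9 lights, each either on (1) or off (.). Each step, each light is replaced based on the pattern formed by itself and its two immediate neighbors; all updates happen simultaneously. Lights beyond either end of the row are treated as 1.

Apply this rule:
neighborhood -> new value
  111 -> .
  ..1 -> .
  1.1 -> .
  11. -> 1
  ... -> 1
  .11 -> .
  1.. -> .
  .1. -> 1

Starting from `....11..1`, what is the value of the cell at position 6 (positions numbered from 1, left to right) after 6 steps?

1

.11..1...
..1..1.1.
..1..1.1.  (fixed point — unchanged through step 6)
position 6 holds 1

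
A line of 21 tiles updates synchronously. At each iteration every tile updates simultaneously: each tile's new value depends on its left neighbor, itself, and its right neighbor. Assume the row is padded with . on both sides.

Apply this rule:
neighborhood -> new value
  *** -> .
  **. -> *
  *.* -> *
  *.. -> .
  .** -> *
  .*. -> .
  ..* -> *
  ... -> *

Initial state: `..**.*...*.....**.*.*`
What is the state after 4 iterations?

*********..***....**.

*****..**..*******.*.
*...*.***.**.....**..
..**.**.****.******.*
*********..***....**.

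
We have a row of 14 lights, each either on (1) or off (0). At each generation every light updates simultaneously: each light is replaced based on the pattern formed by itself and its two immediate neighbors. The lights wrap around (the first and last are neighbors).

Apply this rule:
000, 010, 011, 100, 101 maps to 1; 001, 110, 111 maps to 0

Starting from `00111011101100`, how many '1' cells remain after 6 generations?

generation 1: 10100110011011
generation 2: 01110101010110
generation 3: 01001111111101
generation 4: 11101000000011
generation 5: 00011111111010
generation 6: 11010000000111
count of 1: 6

6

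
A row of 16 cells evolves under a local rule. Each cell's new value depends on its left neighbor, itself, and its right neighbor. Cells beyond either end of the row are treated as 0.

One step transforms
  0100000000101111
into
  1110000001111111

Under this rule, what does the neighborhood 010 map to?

1

At position 1 the neighborhood is 010; the next row has 1 there.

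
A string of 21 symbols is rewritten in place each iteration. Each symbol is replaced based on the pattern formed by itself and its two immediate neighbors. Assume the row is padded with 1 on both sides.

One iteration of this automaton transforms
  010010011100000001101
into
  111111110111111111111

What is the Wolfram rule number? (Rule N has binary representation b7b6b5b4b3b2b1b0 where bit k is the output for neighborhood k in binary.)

127

position 8: 111 → 0  (bit 7 = 0)
position 9: 110 → 1  (bit 6 = 1)
position 0: 101 → 1  (bit 5 = 1)
position 2: 100 → 1  (bit 4 = 1)
position 7: 011 → 1  (bit 3 = 1)
position 1: 010 → 1  (bit 2 = 1)
position 3: 001 → 1  (bit 1 = 1)
position 11: 000 → 1  (bit 0 = 1)
bits b7..b0 = 01111111 = 127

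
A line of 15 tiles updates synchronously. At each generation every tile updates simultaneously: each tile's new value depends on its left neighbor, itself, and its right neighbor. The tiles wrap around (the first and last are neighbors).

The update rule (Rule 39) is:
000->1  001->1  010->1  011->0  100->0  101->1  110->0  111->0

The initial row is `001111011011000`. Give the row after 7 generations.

110000100100011
000111101101100
111000010010001
000011110110110
111100001001000
000001111011011
011110000100100

011110000100100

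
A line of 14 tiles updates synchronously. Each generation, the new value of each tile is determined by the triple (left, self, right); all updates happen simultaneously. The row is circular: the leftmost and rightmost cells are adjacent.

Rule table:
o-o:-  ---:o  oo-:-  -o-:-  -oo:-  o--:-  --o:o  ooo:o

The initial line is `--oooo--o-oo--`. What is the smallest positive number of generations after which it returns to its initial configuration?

generation 1: oo-oo--o-----o
generation 2: o-----o--oooo-
generation 3: --oooo--o-oo--

3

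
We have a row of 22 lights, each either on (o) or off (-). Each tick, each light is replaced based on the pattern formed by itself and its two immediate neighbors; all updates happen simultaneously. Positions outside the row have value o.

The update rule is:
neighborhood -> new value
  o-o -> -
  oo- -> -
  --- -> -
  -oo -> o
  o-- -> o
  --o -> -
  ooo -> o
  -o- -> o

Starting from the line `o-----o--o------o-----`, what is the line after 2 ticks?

-oo---o--o-o----o-o---

tick 1: -o----oo-oo-----oo----
tick 2: -oo---o--o-o----o-o---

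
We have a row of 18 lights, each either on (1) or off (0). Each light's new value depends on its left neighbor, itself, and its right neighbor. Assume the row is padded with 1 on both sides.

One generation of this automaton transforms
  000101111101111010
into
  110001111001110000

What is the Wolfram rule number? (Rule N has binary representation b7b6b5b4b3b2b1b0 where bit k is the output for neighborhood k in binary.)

position 6: 111 → 1  (bit 7 = 1)
position 9: 110 → 0  (bit 6 = 0)
position 4: 101 → 0  (bit 5 = 0)
position 0: 100 → 1  (bit 4 = 1)
position 5: 011 → 1  (bit 3 = 1)
position 3: 010 → 0  (bit 2 = 0)
position 2: 001 → 0  (bit 1 = 0)
position 1: 000 → 1  (bit 0 = 1)
bits b7..b0 = 10011001 = 153

153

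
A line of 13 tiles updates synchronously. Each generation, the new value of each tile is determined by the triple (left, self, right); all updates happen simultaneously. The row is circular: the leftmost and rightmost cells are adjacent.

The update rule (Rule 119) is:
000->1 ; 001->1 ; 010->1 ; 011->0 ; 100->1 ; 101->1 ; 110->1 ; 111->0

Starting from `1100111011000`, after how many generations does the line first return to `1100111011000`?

26

0111001101111
1001110110001
1110011011110
0011101100011
1100110111101
0111011000110
1001101111011
1110110001100
0011011110111
1101100011001
0110111101110
1011000110011
1101111011100
0110001100111
1011110111001
1100011001110
0111101110011
1000110011101
1111011100110
0001100111011
1110111001101
0011001110110
1101110011011
0110011101100
1011100110111
1100111011000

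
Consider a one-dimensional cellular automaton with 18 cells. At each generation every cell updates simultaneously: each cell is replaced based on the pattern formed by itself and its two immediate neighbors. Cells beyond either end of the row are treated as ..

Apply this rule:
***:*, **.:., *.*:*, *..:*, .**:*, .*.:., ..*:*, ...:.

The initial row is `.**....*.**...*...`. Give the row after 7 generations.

*.**.*.*.*.*.*.*.*

generation 1: **.*..*.**.*.*.*..
generation 2: *.*.**.**.*.*.*.*.
generation 3: .*.**.**.*.*.*.*.*
generation 4: *.**.**.*.*.*.*.*.
generation 5: .**.**.*.*.*.*.*.*
generation 6: **.**.*.*.*.*.*.*.
generation 7: *.**.*.*.*.*.*.*.*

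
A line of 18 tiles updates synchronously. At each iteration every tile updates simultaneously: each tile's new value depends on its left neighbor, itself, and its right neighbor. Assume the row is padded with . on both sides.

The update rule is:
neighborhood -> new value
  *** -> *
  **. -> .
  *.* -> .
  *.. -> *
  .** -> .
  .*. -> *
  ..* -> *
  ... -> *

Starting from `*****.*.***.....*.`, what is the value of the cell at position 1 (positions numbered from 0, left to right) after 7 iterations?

*

.***..*..*.*******
*.*.******..*****.
*.*..****.**.***.*
*.***.**......*..*
*..*....**********
********.********.
.******...******.*
position 1 holds *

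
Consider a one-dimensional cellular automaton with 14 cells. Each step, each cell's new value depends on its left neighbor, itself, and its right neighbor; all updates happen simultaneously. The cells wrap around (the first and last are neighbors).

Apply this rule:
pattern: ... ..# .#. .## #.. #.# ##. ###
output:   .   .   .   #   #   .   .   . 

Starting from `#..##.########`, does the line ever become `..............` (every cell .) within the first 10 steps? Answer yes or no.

no

step 1: .#.#..#.......
step 2: ....#..#......
step 3: .....#..#.....
step 4: ......#..#....
step 5: .......#..#...
step 6: ........#..#..
step 7: .........#..#.
step 8: ..........#..#
step 9: #..........#..
step 10: .#..........#.
step 10 is .#..........#., still not uniform .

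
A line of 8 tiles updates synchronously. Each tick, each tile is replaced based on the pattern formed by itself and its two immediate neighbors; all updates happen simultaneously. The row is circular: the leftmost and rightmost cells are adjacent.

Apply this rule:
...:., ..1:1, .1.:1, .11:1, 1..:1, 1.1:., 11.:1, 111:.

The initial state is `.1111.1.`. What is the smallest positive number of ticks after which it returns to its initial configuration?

2

tick 1: 11..1.11
tick 2: .1111.1.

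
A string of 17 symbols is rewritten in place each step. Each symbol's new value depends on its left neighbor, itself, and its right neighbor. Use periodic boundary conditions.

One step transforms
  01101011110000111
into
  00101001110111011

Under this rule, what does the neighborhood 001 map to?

At position 13 the neighborhood is 001; the next row has 1 there.

1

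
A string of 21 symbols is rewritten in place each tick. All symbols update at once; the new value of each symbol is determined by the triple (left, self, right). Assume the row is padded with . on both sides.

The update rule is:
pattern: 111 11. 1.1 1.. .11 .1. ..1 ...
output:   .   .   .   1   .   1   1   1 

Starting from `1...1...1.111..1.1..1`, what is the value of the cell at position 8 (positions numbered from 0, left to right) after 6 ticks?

.

111111111....111.1111
.........1111........
111111111....11111111
.........1111........  (repeats tick 2; period 2)
tick 6: .........1111........
position 8 holds .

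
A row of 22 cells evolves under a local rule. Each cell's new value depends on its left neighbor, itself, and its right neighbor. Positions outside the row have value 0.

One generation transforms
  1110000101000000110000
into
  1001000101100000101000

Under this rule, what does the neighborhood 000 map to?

At position 4 the neighborhood is 000; the next row has 0 there.

0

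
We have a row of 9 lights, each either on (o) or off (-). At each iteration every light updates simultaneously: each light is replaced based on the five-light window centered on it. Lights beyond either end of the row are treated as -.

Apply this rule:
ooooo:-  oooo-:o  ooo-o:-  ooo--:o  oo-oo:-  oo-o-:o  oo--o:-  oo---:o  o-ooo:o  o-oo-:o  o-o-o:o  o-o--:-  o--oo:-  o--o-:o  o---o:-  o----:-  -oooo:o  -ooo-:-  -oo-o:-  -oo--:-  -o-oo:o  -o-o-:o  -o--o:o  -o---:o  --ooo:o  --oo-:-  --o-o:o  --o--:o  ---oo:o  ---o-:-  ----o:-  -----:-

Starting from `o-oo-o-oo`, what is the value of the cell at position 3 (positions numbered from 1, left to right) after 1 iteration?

ooo-oooo-
position 3 holds o

o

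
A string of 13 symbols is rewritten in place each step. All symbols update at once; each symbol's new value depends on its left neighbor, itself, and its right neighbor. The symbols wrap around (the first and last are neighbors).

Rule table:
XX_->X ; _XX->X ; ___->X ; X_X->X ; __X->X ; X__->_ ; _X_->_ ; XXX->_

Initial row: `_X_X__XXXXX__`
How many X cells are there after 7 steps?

12

X_X__XX___X_X
XX__XXX_XX_XX
_X_XX_XXXXXX_
X_XXXXX____X_
_XX___X_XXX_X
XXX_XX_XX_XX_
X_XXXXXXXXXXX
count of X: 12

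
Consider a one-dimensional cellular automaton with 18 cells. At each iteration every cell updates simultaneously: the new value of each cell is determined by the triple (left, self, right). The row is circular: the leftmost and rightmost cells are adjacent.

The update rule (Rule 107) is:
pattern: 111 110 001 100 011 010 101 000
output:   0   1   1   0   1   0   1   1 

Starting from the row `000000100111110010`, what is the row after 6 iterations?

111010111011111000

111111001100010100
100001011101101001
101110110111110011
111011111100010110
101110000101101111
111010111011111000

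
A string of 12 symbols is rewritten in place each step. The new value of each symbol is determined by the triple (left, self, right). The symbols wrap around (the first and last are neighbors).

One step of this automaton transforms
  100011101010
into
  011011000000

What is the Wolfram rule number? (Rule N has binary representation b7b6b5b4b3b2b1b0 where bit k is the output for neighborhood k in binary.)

position 5: 111 → 1  (bit 7 = 1)
position 6: 110 → 0  (bit 6 = 0)
position 7: 101 → 0  (bit 5 = 0)
position 1: 100 → 1  (bit 4 = 1)
position 4: 011 → 1  (bit 3 = 1)
position 0: 010 → 0  (bit 2 = 0)
position 3: 001 → 0  (bit 1 = 0)
position 2: 000 → 1  (bit 0 = 1)
bits b7..b0 = 10011001 = 153

153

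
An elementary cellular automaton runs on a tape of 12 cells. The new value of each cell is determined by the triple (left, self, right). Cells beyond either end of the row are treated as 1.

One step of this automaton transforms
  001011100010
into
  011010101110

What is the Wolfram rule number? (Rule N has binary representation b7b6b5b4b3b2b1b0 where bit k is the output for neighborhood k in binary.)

79

position 5: 111 → 0  (bit 7 = 0)
position 6: 110 → 1  (bit 6 = 1)
position 3: 101 → 0  (bit 5 = 0)
position 0: 100 → 0  (bit 4 = 0)
position 4: 011 → 1  (bit 3 = 1)
position 2: 010 → 1  (bit 2 = 1)
position 1: 001 → 1  (bit 1 = 1)
position 8: 000 → 1  (bit 0 = 1)
bits b7..b0 = 01001111 = 79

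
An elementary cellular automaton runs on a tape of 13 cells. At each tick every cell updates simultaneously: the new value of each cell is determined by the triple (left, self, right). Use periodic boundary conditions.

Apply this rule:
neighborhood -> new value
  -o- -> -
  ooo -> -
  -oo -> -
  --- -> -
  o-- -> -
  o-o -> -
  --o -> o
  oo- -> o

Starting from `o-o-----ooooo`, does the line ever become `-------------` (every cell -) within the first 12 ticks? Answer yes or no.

no

o------o-----
------o-----o
-----o-----o-
----o-----o--
---o-----o---
--o-----o----
-o-----o-----
o-----o------
-----o------o
----o------o-
---o------o--
--o------o---
tick 12 is --o------o---, still not uniform -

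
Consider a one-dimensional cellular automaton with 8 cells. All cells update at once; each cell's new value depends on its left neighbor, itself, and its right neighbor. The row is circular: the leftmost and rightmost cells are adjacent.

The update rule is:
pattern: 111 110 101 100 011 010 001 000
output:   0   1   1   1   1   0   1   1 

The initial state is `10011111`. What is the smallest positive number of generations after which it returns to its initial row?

2

11110000
10011111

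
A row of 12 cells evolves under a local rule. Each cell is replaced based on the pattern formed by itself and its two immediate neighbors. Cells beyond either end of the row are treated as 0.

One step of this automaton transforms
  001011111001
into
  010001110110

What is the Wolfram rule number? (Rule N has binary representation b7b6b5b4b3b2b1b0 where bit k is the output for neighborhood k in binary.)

position 5: 111 → 1  (bit 7 = 1)
position 8: 110 → 0  (bit 6 = 0)
position 3: 101 → 0  (bit 5 = 0)
position 9: 100 → 1  (bit 4 = 1)
position 4: 011 → 0  (bit 3 = 0)
position 2: 010 → 0  (bit 2 = 0)
position 1: 001 → 1  (bit 1 = 1)
position 0: 000 → 0  (bit 0 = 0)
bits b7..b0 = 10010010 = 146

146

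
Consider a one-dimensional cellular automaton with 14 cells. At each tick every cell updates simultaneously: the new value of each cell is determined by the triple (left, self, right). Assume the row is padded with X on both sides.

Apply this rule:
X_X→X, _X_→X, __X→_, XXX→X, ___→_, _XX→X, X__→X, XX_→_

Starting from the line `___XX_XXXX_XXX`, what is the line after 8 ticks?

X__X_XXXX_XXXX
_X_XXXXX_XXXXX
XXXXXXX_XXXXXX
XXXXXX_XXXXXXX
XXXXX_XXXXXXXX
XXXX_XXXXXXXXX
XXX_XXXXXXXXXX
XX_XXXXXXXXXXX

XX_XXXXXXXXXXX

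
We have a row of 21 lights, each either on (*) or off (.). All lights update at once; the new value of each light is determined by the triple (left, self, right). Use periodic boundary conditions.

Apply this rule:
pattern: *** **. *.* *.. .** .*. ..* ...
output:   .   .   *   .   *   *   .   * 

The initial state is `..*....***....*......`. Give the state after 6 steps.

*.*.**.*...**.*.*****
.****.**.*.*.****....
.*...**.******....***
**.*.*.**......**.*..
*.******..****.*.**..
***.......*...****...

***.......*...****...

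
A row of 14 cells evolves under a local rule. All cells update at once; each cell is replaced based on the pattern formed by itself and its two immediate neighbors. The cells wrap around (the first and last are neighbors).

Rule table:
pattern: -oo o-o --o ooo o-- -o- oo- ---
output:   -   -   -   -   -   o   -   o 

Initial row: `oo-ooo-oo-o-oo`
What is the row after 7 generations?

----------o---

generation 1: ----------o---
generation 2: ooooooooo-o-oo
generation 3: ----------o---  (repeats generation 1; period 2)
generation 7: ----------o---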